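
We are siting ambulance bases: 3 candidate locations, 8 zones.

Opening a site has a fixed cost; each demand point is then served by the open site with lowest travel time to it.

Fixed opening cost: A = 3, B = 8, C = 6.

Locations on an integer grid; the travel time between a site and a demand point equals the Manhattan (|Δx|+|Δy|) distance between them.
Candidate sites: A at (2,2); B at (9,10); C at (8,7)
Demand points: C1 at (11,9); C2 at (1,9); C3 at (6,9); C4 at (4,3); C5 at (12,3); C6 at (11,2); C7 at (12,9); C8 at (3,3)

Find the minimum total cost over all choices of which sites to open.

53

Open {A, C}: assign each demand point to its cheapest open site.
  C1→C 5, C2→A 8, C3→C 4, C4→A 3, C5→C 8, C6→C 8, C7→C 6, C8→A 2
  travel time 44, fixed 9 → total 53.
Compare {A, B}: travel time 43 + fixed 11 = 54.
Compare {A, B, C}: travel time 40 + fixed 17 = 57.
Compare {C}: travel time 57 + fixed 6 = 63.
All other subsets cost ≥ 54. Minimum total cost: 53.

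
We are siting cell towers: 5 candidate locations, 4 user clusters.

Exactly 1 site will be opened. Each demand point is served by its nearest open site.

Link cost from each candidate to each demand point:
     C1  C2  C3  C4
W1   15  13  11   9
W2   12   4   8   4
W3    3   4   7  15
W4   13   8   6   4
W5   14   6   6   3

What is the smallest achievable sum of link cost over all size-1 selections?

Open {W2}.
  C1→W2 12, C2→W2 4, C3→W2 8, C4→W2 4  ⇒ total 28.
Compare {W3}: total 29.
Compare {W5}: total 29.
No size-1 selection does better; minimum is 28.

28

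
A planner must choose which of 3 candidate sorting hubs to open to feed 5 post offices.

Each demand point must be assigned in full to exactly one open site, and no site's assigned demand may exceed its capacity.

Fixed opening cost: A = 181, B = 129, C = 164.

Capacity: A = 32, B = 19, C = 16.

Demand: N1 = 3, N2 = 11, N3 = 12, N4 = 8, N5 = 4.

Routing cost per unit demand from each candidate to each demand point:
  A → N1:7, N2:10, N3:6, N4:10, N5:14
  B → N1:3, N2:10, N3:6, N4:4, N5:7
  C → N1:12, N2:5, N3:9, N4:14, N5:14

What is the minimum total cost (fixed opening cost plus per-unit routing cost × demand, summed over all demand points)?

Open {A, B}; cheapest assignment that respects the capacities:
  A (cap 32, load 23): N2, N3 — cost 11×10 + 12×6 = 182
  B (cap 19, load 15): N1, N4, N5 — cost 3×3 + 8×4 + 4×7 = 69
  Shipping 251, fixed 310 → total 561.
  Any other capacity-feasible assignment to {A, B} ships for at least 251.
Compare {A, C}: its best feasible assignment gives total 629.
Compare {A, B, C}: its best feasible assignment gives total 670.
Every other set of open sites that can feasibly serve all demand totals ≥ 629 even under its best assignment. Minimum: 561.

561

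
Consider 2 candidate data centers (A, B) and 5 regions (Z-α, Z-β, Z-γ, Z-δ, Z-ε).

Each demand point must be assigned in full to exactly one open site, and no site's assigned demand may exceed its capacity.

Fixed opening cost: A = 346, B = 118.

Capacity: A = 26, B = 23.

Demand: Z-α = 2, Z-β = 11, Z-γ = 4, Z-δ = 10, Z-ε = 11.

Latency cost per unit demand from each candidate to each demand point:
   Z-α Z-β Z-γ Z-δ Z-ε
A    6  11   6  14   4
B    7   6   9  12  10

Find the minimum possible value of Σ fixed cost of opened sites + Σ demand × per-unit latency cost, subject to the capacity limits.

730

Open {A, B}; cheapest assignment that respects the capacities:
  A (cap 26, load 17): Z-α, Z-γ, Z-ε — cost 2×6 + 4×6 + 11×4 = 80
  B (cap 23, load 21): Z-β, Z-δ — cost 11×6 + 10×12 = 186
  Shipping 266, fixed 464 → total 730.
  Any other capacity-feasible assignment to {A, B} ships for at least 266.
Total demand is 38 and no other set of sites has combined capacity ≥ 38, so {A, B} is the only feasible choice of open sites. Minimum: 730.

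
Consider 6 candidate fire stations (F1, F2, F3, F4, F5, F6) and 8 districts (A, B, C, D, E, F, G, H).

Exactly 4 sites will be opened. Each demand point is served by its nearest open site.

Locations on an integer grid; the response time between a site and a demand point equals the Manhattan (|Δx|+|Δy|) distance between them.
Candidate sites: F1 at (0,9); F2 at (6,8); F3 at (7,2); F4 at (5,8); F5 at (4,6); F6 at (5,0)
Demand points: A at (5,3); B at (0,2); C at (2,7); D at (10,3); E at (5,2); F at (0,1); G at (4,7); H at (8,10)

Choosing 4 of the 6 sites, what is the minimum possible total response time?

30

Open {F2, F3, F5, F6}.
  A→F3 3, B→F3 7, C→F5 3, D→F3 4, E→F3 2, F→F6 6, G→F5 1, H→F2 4  ⇒ total 30.
Compare {F3, F4, F5, F6}: total 31.
Compare {F1, F2, F3, F5}: total 32.
No size-4 selection does better; minimum is 30.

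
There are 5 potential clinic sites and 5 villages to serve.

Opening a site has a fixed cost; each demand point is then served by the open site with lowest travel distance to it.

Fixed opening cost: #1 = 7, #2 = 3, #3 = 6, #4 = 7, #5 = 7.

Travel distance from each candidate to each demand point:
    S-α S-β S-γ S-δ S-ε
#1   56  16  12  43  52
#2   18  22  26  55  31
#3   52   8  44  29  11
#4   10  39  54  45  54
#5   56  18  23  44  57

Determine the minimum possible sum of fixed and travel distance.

Open {#1, #3, #4}: assign each demand point to its cheapest open site.
  S-α→#4 10, S-β→#3 8, S-γ→#1 12, S-δ→#3 29, S-ε→#3 11
  travel distance 70, fixed 20 → total 90.
Compare {#1, #2, #3, #4}: travel distance 70 + fixed 23 = 93.
Compare {#1, #2, #3}: travel distance 78 + fixed 16 = 94.
Compare {#1, #3, #4, #5}: travel distance 70 + fixed 27 = 97.
All other subsets cost ≥ 93. Minimum total cost: 90.

90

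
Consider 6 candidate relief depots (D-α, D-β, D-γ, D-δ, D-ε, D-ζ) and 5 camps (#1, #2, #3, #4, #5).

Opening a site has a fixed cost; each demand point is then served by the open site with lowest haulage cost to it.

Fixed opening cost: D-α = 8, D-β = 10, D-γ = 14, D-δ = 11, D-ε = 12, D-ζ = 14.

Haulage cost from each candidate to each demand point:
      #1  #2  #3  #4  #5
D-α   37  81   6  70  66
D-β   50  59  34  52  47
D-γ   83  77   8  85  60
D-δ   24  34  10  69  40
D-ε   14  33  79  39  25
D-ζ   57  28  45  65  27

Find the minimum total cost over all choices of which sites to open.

Open {D-α, D-ε}: assign each demand point to its cheapest open site.
  #1→D-ε 14, #2→D-ε 33, #3→D-α 6, #4→D-ε 39, #5→D-ε 25
  haulage cost 117, fixed 20 → total 137.
Compare {D-δ, D-ε}: haulage cost 121 + fixed 23 = 144.
Compare {D-γ, D-ε}: haulage cost 119 + fixed 26 = 145.
Compare {D-α, D-ε, D-ζ}: haulage cost 112 + fixed 34 = 146.
All other subsets cost ≥ 144. Minimum total cost: 137.

137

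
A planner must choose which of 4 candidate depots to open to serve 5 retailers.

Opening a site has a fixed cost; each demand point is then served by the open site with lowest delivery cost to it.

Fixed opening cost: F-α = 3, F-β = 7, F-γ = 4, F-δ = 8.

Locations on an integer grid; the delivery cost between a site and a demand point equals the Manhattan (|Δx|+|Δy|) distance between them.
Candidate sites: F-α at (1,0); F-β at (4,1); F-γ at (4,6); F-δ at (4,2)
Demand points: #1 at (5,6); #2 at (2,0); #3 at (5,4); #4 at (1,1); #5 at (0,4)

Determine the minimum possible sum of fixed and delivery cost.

Open {F-α, F-γ}: assign each demand point to its cheapest open site.
  #1→F-γ 1, #2→F-α 1, #3→F-γ 3, #4→F-α 1, #5→F-α 5
  delivery cost 11, fixed 7 → total 18.
Compare {F-α, F-β, F-γ}: delivery cost 11 + fixed 14 = 25.
Compare {F-α, F-δ}: delivery cost 15 + fixed 11 = 26.
Compare {F-α, F-γ, F-δ}: delivery cost 11 + fixed 15 = 26.
All other subsets cost ≥ 25. Minimum total cost: 18.

18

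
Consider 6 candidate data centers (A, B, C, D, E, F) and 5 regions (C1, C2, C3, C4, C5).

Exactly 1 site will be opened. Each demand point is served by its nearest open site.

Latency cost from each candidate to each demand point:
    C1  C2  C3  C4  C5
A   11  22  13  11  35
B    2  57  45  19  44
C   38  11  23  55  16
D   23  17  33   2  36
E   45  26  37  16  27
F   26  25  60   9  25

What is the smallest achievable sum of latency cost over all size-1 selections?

Open {A}.
  C1→A 11, C2→A 22, C3→A 13, C4→A 11, C5→A 35  ⇒ total 92.
Compare {D}: total 111.
Compare {C}: total 143.
No size-1 selection does better; minimum is 92.

92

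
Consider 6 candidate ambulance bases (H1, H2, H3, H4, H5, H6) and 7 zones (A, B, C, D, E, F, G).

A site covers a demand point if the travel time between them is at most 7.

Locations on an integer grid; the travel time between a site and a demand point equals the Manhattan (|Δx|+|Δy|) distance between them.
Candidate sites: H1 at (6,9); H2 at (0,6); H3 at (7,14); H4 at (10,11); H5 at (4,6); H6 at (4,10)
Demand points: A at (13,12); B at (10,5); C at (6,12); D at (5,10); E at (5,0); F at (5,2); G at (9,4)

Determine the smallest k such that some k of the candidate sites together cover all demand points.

2

Coverage sets (demand points within 7 of each site):
  H1: {C, D}
  H2: {}
  H3: {C, D}
  H4: {A, B, C, D}
  H5: {B, D, E, F, G}
  H6: {C, D}
No single site covers all 7 demand points.
But {H4, H5} covers everything, so the minimum is 2.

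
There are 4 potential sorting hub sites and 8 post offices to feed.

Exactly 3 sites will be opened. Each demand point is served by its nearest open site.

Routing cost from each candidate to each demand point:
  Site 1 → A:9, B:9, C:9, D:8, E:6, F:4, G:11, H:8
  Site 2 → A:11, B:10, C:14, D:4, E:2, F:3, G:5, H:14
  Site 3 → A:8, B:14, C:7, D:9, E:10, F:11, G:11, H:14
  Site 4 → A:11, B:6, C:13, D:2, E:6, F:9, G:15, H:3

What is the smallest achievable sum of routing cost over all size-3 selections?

Open {Site 2, Site 3, Site 4}.
  A→Site 3 8, B→Site 4 6, C→Site 3 7, D→Site 4 2, E→Site 2 2, F→Site 2 3, G→Site 2 5, H→Site 4 3  ⇒ total 36.
Compare {Site 1, Site 2, Site 4}: total 39.
Compare {Site 1, Site 2, Site 3}: total 46.
No size-3 selection does better; minimum is 36.

36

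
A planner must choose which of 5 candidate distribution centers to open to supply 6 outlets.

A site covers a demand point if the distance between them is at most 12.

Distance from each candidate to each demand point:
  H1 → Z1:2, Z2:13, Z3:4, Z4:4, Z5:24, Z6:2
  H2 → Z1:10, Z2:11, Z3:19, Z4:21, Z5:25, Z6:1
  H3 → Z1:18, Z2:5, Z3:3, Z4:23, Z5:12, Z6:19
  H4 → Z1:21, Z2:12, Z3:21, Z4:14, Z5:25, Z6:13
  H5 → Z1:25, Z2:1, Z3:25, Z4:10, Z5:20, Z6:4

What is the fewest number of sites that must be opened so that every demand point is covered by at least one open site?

Coverage sets (demand points within 12 of each site):
  H1: {Z1, Z3, Z4, Z6}
  H2: {Z1, Z2, Z6}
  H3: {Z2, Z3, Z5}
  H4: {Z2}
  H5: {Z2, Z4, Z6}
No single site covers all 6 demand points.
But {H1, H3} covers everything, so the minimum is 2.

2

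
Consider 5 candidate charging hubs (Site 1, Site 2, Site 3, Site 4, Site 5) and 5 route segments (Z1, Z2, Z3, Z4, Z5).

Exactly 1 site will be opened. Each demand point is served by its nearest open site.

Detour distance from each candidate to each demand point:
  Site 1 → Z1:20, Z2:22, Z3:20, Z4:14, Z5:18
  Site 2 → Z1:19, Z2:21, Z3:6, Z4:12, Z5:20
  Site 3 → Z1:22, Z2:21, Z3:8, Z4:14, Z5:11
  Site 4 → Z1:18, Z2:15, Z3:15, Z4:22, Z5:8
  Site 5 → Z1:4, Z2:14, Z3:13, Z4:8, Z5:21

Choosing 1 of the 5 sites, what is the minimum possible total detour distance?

60

Open {Site 5}.
  Z1→Site 5 4, Z2→Site 5 14, Z3→Site 5 13, Z4→Site 5 8, Z5→Site 5 21  ⇒ total 60.
Compare {Site 3}: total 76.
Compare {Site 2}: total 78.
No size-1 selection does better; minimum is 60.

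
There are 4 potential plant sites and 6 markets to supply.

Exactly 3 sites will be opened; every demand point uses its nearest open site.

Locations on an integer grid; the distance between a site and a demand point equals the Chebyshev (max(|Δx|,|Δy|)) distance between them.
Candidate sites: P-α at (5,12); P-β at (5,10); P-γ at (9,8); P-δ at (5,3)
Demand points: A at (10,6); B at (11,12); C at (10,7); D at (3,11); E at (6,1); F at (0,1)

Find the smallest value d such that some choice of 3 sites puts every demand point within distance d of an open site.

5

Open {P-α, P-γ, P-δ}.
  Farthest demand point is F at distance 5 (to P-δ); all others are ≤ 5.
With {P-β, P-γ, P-δ} the worst case is 5.
With {P-α, P-β, P-δ} the worst case is 6.
No size-3 selection achieves below 5.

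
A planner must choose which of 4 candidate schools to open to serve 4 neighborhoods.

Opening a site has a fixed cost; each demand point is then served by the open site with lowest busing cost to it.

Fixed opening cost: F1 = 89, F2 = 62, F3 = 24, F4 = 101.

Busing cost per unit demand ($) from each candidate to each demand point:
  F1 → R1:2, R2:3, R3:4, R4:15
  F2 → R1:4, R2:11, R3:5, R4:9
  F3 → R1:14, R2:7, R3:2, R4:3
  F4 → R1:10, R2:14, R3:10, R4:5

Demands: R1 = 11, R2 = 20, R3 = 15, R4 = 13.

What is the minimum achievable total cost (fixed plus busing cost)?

264

Open {F1, F3}: assign each demand point to its cheapest open site.
  R1→F1 11×2=22, R2→F1 20×3=60, R3→F3 15×2=30, R4→F3 13×3=39
  busing cost 151, fixed 113 → total 264.
Compare {F1, F2, F3}: busing cost 151 + fixed 175 = 326.
Compare {F2, F3}: busing cost 253 + fixed 86 = 339.
Compare {F1, F3, F4}: busing cost 151 + fixed 214 = 365.
All other subsets cost ≥ 326. Minimum total cost: 264.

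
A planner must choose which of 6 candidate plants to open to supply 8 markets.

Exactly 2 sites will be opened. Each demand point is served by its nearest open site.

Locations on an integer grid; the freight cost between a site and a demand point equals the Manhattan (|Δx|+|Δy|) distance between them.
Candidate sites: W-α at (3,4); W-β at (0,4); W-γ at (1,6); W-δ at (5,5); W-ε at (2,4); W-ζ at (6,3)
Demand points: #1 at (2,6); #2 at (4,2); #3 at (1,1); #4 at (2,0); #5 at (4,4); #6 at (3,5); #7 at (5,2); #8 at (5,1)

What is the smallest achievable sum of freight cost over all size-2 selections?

22

Open {W-ε, W-ζ}.
  #1→W-ε 2, #2→W-ζ 3, #3→W-ε 4, #4→W-ε 4, #5→W-ε 2, #6→W-ε 2, #7→W-ζ 2, #8→W-ζ 3  ⇒ total 22.
Compare {W-α, W-ζ}: total 23.
Compare {W-α, W-ε}: total 24.
No size-2 selection does better; minimum is 22.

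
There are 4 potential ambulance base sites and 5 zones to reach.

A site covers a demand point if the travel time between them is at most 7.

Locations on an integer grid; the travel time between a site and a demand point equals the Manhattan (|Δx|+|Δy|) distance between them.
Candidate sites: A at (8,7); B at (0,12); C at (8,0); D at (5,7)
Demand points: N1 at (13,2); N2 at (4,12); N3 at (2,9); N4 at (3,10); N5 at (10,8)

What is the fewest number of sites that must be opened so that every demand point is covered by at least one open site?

2

Coverage sets (demand points within 7 of each site):
  A: {N5}
  B: {N2, N3, N4}
  C: {N1}
  D: {N2, N3, N4, N5}
No single site covers all 5 demand points.
But {C, D} covers everything, so the minimum is 2.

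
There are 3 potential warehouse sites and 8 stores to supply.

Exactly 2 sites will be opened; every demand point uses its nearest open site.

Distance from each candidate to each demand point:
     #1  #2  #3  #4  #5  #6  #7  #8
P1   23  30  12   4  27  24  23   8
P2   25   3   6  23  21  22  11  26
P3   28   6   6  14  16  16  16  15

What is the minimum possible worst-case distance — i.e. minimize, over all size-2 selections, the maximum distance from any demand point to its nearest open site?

23

Open {P1, P2}.
  Farthest demand point is #1 at distance 23 (to P1); all others are ≤ 23.
With {P1, P3} the worst case is 23.
With {P2, P3} the worst case is 25.
No size-2 selection achieves below 23.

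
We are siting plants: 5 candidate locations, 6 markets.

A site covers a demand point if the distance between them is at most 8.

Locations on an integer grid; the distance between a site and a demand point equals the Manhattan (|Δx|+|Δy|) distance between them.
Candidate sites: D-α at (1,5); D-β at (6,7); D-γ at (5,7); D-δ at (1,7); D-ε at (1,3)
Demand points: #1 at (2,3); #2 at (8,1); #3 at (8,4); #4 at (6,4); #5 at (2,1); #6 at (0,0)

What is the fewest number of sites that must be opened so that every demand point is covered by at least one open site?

Coverage sets (demand points within 8 of each site):
  D-α: {#1, #3, #4, #5, #6}
  D-β: {#1, #2, #3, #4}
  D-γ: {#1, #3, #4}
  D-δ: {#1, #4, #5, #6}
  D-ε: {#1, #3, #4, #5, #6}
No single site covers all 6 demand points.
But {D-α, D-β} covers everything, so the minimum is 2.

2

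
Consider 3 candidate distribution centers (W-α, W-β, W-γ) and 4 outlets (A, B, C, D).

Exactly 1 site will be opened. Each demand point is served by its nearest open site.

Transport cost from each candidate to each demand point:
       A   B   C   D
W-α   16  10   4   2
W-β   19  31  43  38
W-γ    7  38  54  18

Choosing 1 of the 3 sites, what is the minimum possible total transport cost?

32

Open {W-α}.
  A→W-α 16, B→W-α 10, C→W-α 4, D→W-α 2  ⇒ total 32.
Compare {W-γ}: total 117.
Compare {W-β}: total 131.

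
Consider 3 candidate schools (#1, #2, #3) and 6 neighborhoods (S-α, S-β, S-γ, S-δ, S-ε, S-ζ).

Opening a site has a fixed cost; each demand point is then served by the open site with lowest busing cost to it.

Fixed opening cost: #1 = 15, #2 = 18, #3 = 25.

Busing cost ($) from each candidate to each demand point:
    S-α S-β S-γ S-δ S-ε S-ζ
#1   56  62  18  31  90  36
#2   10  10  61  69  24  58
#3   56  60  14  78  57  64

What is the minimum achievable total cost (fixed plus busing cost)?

Open {#1, #2}: assign each demand point to its cheapest open site.
  S-α→#2 10, S-β→#2 10, S-γ→#1 18, S-δ→#1 31, S-ε→#2 24, S-ζ→#1 36
  busing cost 129, fixed 33 → total 162.
Compare {#1, #2, #3}: busing cost 125 + fixed 58 = 183.
Compare {#2, #3}: busing cost 185 + fixed 43 = 228.
Compare {#2}: busing cost 232 + fixed 18 = 250.
All other subsets cost ≥ 183. Minimum total cost: 162.

162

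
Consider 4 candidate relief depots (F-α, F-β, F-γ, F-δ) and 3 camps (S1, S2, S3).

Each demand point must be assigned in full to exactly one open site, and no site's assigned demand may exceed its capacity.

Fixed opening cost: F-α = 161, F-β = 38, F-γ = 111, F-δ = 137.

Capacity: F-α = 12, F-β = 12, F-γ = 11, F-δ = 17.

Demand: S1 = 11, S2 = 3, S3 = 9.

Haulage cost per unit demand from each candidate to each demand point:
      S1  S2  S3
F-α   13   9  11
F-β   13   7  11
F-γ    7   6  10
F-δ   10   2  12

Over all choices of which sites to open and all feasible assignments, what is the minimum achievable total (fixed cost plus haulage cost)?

Open {F-β, F-γ}; cheapest assignment that respects the capacities:
  F-β (cap 12, load 12): S2, S3 — cost 3×7 + 9×11 = 120
  F-γ (cap 11, load 11): S1 — cost 11×7 = 77
  Shipping 197, fixed 149 → total 346.
  Any other capacity-feasible assignment to {F-β, F-γ} ships for at least 197.
Compare {F-β, F-δ}: its best feasible assignment gives total 390.
Compare {F-γ, F-δ}: its best feasible assignment gives total 439.
Every other set of open sites that can feasibly serve all demand totals ≥ 390 even under its best assignment. Minimum: 346.

346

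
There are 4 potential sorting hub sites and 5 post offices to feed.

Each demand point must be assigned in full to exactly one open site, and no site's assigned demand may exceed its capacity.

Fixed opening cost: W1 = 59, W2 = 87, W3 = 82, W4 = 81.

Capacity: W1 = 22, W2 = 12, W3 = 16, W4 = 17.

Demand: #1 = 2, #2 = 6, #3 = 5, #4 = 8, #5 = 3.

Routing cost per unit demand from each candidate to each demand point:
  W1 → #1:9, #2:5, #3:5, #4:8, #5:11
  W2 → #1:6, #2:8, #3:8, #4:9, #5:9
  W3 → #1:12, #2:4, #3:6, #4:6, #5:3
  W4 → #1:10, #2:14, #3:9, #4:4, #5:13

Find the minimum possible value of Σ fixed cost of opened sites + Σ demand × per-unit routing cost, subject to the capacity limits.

271

Open {W1, W3}; cheapest assignment that respects the capacities:
  W1 (cap 22, load 13): #1, #2, #3 — cost 2×9 + 6×5 + 5×5 = 73
  W3 (cap 16, load 11): #4, #5 — cost 8×6 + 3×3 = 57
  Shipping 130, fixed 141 → total 271.
  Any other capacity-feasible assignment to {W1, W3} ships for at least 130.
Compare {W1, W4}: its best feasible assignment gives total 278.
Compare {W3, W4}: its best feasible assignment gives total 278.
Every other set of open sites that can feasibly serve all demand totals ≥ 278 even under its best assignment. Minimum: 271.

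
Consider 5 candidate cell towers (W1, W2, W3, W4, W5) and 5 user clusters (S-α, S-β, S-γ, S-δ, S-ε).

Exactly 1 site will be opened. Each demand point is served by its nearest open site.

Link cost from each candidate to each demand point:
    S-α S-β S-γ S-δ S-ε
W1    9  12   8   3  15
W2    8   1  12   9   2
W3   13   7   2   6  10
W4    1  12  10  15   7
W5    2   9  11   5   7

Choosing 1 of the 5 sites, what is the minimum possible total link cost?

Open {W2}.
  S-α→W2 8, S-β→W2 1, S-γ→W2 12, S-δ→W2 9, S-ε→W2 2  ⇒ total 32.
Compare {W5}: total 34.
Compare {W3}: total 38.
No size-1 selection does better; minimum is 32.

32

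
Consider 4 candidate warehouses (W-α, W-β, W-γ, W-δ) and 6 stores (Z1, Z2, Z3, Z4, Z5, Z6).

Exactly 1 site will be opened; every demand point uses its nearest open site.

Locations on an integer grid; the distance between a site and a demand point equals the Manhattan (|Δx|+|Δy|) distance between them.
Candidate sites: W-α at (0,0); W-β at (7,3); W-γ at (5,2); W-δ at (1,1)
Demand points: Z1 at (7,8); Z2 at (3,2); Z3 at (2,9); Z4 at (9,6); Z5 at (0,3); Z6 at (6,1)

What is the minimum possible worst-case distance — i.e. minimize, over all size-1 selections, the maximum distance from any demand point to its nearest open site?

Open {W-γ}.
  Farthest demand point is Z3 at distance 10 (to W-γ); all others are ≤ 10.
With {W-β} the worst case is 11.
With {W-δ} the worst case is 13.
No size-1 selection achieves below 10.

10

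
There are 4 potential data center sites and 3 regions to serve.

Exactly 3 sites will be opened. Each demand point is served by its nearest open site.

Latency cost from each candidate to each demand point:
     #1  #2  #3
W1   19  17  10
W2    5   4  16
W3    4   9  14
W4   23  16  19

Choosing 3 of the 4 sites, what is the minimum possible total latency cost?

Open {W1, W2, W3}.
  #1→W3 4, #2→W2 4, #3→W1 10  ⇒ total 18.
Compare {W1, W2, W4}: total 19.
Compare {W2, W3, W4}: total 22.
No size-3 selection does better; minimum is 18.

18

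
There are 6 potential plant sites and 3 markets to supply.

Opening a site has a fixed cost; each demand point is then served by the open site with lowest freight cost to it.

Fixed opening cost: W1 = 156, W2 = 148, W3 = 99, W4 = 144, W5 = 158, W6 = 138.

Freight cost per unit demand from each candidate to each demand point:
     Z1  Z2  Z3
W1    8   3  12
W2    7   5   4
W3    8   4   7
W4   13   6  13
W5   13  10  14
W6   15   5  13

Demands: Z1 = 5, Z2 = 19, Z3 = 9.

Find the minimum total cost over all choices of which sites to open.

Open {W3}: assign each demand point to its cheapest open site.
  Z1→W3 5×8=40, Z2→W3 19×4=76, Z3→W3 9×7=63
  freight cost 179, fixed 99 → total 278.
Compare {W2}: freight cost 166 + fixed 148 = 314.
Compare {W1}: freight cost 205 + fixed 156 = 361.
Compare {W2, W3}: freight cost 147 + fixed 247 = 394.
All other subsets cost ≥ 314. Minimum total cost: 278.

278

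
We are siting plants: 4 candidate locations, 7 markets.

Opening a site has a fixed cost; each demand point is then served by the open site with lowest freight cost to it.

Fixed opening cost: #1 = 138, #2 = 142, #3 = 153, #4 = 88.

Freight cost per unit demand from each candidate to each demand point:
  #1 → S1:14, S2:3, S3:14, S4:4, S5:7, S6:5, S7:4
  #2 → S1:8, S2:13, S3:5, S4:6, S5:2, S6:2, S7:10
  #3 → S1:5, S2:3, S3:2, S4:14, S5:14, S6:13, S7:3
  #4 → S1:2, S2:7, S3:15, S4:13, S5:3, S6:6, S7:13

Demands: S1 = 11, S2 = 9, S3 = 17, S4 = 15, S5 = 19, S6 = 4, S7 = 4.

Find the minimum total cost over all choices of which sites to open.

559

Open {#2, #3}: assign each demand point to its cheapest open site.
  S1→#3 11×5=55, S2→#3 9×3=27, S3→#3 17×2=34, S4→#2 15×6=90, S5→#2 19×2=38, S6→#2 4×2=8, S7→#3 4×3=12
  freight cost 264, fixed 295 → total 559.
Compare {#2, #4}: freight cost 346 + fixed 230 = 576.
Compare {#1, #2}: freight cost 322 + fixed 280 = 602.
Compare {#2}: freight cost 466 + fixed 142 = 608.
All other subsets cost ≥ 576. Minimum total cost: 559.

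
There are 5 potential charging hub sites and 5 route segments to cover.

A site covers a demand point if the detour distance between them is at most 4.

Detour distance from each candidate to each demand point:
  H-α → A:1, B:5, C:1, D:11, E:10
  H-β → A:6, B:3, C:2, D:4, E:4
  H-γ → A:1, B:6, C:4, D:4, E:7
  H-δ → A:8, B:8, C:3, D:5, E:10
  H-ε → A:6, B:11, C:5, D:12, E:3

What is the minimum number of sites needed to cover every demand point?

Coverage sets (demand points within 4 of each site):
  H-α: {A, C}
  H-β: {B, C, D, E}
  H-γ: {A, C, D}
  H-δ: {C}
  H-ε: {E}
No single site covers all 5 demand points.
But {H-α, H-β} covers everything, so the minimum is 2.

2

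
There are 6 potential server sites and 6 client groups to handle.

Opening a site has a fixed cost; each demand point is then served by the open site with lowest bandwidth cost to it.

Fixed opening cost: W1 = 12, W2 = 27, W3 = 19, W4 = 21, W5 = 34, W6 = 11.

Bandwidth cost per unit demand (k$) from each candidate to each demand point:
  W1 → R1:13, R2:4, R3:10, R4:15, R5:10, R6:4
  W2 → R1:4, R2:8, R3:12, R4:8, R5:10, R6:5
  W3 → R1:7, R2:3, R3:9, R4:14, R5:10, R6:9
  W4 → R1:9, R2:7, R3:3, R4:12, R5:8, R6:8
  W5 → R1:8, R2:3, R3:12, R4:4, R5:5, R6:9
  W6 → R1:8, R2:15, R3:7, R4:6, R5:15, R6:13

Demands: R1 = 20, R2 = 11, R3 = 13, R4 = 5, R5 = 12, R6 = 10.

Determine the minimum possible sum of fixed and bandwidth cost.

Open {W2, W4, W5}: assign each demand point to its cheapest open site.
  R1→W2 20×4=80, R2→W5 11×3=33, R3→W4 13×3=39, R4→W5 5×4=20, R5→W5 12×5=60, R6→W2 10×5=50
  bandwidth cost 282, fixed 82 → total 364.
Compare {W1, W2, W4, W5}: bandwidth cost 272 + fixed 94 = 366.
Compare {W2, W4, W5, W6}: bandwidth cost 282 + fixed 93 = 375.
Compare {W1, W2, W4, W5, W6}: bandwidth cost 272 + fixed 105 = 377.
All other subsets cost ≥ 366. Minimum total cost: 364.

364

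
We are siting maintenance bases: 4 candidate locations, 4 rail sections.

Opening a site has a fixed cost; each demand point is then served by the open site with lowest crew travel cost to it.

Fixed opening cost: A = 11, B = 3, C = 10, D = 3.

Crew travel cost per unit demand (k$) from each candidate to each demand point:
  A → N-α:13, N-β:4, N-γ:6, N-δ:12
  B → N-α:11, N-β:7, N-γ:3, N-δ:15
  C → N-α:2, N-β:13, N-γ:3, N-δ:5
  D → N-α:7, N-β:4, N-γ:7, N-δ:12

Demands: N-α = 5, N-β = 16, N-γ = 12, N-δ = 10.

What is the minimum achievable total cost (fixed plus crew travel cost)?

Open {C, D}: assign each demand point to its cheapest open site.
  N-α→C 5×2=10, N-β→D 16×4=64, N-γ→C 12×3=36, N-δ→C 10×5=50
  crew travel cost 160, fixed 13 → total 173.
Compare {B, C, D}: crew travel cost 160 + fixed 16 = 176.
Compare {A, C}: crew travel cost 160 + fixed 21 = 181.
Compare {A, B, C}: crew travel cost 160 + fixed 24 = 184.
All other subsets cost ≥ 176. Minimum total cost: 173.

173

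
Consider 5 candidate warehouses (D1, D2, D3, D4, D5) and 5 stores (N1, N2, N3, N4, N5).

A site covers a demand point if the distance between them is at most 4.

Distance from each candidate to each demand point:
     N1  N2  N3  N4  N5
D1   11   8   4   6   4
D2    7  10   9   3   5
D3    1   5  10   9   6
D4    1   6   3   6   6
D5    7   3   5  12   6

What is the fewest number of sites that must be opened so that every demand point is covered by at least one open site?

Coverage sets (demand points within 4 of each site):
  D1: {N3, N5}
  D2: {N4}
  D3: {N1}
  D4: {N1, N3}
  D5: {N2}
No 3 sites suffice: every size-3 union leaves at least one demand point uncovered.
But {D1, D2, D3, D5} covers everything, so the minimum is 4.

4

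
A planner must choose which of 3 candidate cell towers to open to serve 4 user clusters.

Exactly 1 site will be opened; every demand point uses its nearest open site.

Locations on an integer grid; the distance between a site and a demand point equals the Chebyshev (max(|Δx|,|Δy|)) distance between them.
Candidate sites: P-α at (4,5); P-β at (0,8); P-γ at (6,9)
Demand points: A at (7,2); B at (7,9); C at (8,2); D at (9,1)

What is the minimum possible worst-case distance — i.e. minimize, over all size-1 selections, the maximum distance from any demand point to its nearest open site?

5

Open {P-α}.
  Farthest demand point is D at distance 5 (to P-α); all others are ≤ 5.
With {P-γ} the worst case is 8.
With {P-β} the worst case is 9.
No size-1 selection achieves below 5.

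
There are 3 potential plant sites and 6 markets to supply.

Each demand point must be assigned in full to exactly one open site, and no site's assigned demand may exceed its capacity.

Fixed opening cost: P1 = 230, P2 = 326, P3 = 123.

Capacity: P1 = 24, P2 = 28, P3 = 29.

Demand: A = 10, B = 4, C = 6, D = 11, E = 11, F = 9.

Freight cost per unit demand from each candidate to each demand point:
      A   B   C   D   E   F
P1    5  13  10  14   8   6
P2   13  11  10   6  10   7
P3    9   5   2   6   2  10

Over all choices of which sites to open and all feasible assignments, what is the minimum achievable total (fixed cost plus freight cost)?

609

Open {P1, P3}; cheapest assignment that respects the capacities:
  P1 (cap 24, load 23): A, B, F — cost 10×5 + 4×13 + 9×6 = 156
  P3 (cap 29, load 28): C, D, E — cost 6×2 + 11×6 + 11×2 = 100
  Shipping 256, fixed 353 → total 609.
  Any other capacity-feasible assignment to {P1, P3} ships for at least 256.
Compare {P2, P3}: its best feasible assignment gives total 746.
Compare {P1, P2, P3}: its best feasible assignment gives total 903.
Every other set of open sites that can feasibly serve all demand totals ≥ 746 even under its best assignment. Minimum: 609.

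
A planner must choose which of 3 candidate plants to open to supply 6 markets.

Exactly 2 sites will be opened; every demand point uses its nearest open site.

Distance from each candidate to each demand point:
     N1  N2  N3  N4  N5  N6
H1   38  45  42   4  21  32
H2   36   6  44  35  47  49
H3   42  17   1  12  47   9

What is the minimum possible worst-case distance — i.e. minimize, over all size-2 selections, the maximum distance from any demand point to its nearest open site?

Open {H1, H3}.
  Farthest demand point is N1 at distance 38 (to H1); all others are ≤ 38.
With {H1, H2} the worst case is 42.
With {H2, H3} the worst case is 47.
No size-2 selection achieves below 38.

38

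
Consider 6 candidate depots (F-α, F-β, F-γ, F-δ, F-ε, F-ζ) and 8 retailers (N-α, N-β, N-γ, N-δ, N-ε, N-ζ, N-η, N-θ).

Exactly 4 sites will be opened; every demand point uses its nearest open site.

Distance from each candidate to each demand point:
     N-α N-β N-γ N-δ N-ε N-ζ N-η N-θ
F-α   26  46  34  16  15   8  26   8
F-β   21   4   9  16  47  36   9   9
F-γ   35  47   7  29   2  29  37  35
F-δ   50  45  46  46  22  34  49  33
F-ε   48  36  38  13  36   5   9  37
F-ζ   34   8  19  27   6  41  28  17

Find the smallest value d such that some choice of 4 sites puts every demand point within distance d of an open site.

Open {F-α, F-β, F-γ, F-δ}.
  Farthest demand point is N-α at distance 21 (to F-β); all others are ≤ 21.
With {F-α, F-β, F-γ, F-ε} the worst case is 21.
With {F-α, F-β, F-γ, F-ζ} the worst case is 21.
No size-4 selection achieves below 21.

21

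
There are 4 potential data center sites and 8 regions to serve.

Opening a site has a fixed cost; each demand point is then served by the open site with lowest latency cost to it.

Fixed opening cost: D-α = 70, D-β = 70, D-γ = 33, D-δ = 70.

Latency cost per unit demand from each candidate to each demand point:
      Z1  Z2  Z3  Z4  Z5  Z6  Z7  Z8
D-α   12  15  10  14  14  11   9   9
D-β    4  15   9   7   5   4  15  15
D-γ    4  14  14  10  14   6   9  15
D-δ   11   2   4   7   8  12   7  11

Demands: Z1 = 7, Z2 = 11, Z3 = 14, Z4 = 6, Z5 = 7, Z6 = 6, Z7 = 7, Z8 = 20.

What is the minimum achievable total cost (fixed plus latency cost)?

612

Open {D-γ, D-δ}: assign each demand point to its cheapest open site.
  Z1→D-γ 7×4=28, Z2→D-δ 11×2=22, Z3→D-δ 14×4=56, Z4→D-δ 6×7=42, Z5→D-δ 7×8=56, Z6→D-γ 6×6=36, Z7→D-δ 7×7=49, Z8→D-δ 20×11=220
  latency cost 509, fixed 103 → total 612.
Compare {D-β, D-δ}: latency cost 476 + fixed 140 = 616.
Compare {D-α, D-γ, D-δ}: latency cost 469 + fixed 173 = 642.
Compare {D-α, D-β, D-δ}: latency cost 436 + fixed 210 = 646.
All other subsets cost ≥ 616. Minimum total cost: 612.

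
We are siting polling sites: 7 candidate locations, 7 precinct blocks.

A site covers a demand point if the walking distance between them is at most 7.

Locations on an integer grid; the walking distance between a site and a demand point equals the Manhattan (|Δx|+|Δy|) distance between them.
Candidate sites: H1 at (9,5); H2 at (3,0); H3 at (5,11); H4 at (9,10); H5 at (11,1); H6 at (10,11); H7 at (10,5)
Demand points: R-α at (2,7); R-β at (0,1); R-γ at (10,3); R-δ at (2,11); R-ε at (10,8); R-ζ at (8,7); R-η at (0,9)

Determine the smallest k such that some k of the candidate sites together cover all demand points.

Coverage sets (demand points within 7 of each site):
  H1: {R-γ, R-ε, R-ζ}
  H2: {R-β}
  H3: {R-α, R-δ, R-ζ, R-η}
  H4: {R-ε, R-ζ}
  H5: {R-γ}
  H6: {R-ε, R-ζ}
  H7: {R-γ, R-ε, R-ζ}
No 2 sites suffice: every size-2 union leaves at least one demand point uncovered.
But {H1, H2, H3} covers everything, so the minimum is 3.

3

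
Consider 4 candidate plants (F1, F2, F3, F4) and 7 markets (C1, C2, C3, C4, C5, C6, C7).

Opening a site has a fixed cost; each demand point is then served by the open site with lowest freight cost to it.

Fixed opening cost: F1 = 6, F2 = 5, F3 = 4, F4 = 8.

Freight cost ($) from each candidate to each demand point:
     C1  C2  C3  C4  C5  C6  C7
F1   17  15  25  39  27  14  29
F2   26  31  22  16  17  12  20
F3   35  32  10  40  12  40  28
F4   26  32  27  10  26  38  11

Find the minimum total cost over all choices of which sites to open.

107

Open {F1, F3, F4}: assign each demand point to its cheapest open site.
  C1→F1 17, C2→F1 15, C3→F3 10, C4→F4 10, C5→F3 12, C6→F1 14, C7→F4 11
  freight cost 89, fixed 18 → total 107.
Compare {F1, F2, F3, F4}: freight cost 87 + fixed 23 = 110.
Compare {F1, F2, F3}: freight cost 102 + fixed 15 = 117.
Compare {F1, F2, F4}: freight cost 104 + fixed 19 = 123.
All other subsets cost ≥ 110. Minimum total cost: 107.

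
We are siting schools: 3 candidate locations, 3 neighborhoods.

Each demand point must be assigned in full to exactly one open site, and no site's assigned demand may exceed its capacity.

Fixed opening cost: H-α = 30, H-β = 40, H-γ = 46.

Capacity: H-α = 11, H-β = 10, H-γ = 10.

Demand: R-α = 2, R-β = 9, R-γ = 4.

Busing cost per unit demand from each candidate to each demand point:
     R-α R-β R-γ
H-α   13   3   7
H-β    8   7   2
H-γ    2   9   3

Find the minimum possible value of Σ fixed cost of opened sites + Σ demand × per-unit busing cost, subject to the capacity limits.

119

Open {H-α, H-γ}; cheapest assignment that respects the capacities:
  H-α (cap 11, load 9): R-β — cost 9×3 = 27
  H-γ (cap 10, load 6): R-α, R-γ — cost 2×2 + 4×3 = 16
  Shipping 43, fixed 76 → total 119.
  Any other capacity-feasible assignment to {H-α, H-γ} ships for at least 43.
Compare {H-α, H-β}: its best feasible assignment gives total 121.
Compare {H-α, H-β, H-γ}: its best feasible assignment gives total 155.
Every other set of open sites that can feasibly serve all demand totals ≥ 121 even under its best assignment. Minimum: 119.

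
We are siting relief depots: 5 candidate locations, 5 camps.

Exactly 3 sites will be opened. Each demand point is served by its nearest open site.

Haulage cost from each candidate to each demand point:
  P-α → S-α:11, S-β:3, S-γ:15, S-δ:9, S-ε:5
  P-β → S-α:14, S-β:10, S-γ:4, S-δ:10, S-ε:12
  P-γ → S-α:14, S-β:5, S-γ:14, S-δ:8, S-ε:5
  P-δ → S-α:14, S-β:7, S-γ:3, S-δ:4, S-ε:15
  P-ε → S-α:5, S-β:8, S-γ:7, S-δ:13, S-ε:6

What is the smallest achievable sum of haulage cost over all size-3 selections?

20

Open {P-α, P-δ, P-ε}.
  S-α→P-ε 5, S-β→P-α 3, S-γ→P-δ 3, S-δ→P-δ 4, S-ε→P-α 5  ⇒ total 20.
Compare {P-γ, P-δ, P-ε}: total 22.
Compare {P-β, P-δ, P-ε}: total 25.
No size-3 selection does better; minimum is 20.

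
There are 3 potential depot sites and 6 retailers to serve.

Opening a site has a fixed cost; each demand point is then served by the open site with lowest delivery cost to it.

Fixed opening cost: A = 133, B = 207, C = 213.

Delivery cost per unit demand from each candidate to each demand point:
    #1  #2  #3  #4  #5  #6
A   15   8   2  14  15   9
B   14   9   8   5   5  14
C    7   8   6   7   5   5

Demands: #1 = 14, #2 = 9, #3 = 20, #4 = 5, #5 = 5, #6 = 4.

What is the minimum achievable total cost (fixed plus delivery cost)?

583

Open {C}: assign each demand point to its cheapest open site.
  #1→C 14×7=98, #2→C 9×8=72, #3→C 20×6=120, #4→C 5×7=35, #5→C 5×5=25, #6→C 4×5=20
  delivery cost 370, fixed 213 → total 583.
Compare {A}: delivery cost 503 + fixed 133 = 636.
Compare {A, C}: delivery cost 290 + fixed 346 = 636.
Compare {A, B}: delivery cost 394 + fixed 340 = 734.
All other subsets cost ≥ 636. Minimum total cost: 583.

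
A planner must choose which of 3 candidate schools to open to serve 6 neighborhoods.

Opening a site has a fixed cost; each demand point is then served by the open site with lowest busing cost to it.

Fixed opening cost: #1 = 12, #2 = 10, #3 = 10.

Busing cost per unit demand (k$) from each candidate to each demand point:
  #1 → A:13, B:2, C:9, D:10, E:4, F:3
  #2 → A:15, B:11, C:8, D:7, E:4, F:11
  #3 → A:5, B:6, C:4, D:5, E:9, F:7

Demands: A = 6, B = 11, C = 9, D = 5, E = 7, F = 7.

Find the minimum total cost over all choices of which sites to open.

184

Open {#1, #3}: assign each demand point to its cheapest open site.
  A→#3 6×5=30, B→#1 11×2=22, C→#3 9×4=36, D→#3 5×5=25, E→#1 7×4=28, F→#1 7×3=21
  busing cost 162, fixed 22 → total 184.
Compare {#1, #2, #3}: busing cost 162 + fixed 32 = 194.
Compare {#2, #3}: busing cost 234 + fixed 20 = 254.
Compare {#1, #2}: busing cost 256 + fixed 22 = 278.
All other subsets cost ≥ 194. Minimum total cost: 184.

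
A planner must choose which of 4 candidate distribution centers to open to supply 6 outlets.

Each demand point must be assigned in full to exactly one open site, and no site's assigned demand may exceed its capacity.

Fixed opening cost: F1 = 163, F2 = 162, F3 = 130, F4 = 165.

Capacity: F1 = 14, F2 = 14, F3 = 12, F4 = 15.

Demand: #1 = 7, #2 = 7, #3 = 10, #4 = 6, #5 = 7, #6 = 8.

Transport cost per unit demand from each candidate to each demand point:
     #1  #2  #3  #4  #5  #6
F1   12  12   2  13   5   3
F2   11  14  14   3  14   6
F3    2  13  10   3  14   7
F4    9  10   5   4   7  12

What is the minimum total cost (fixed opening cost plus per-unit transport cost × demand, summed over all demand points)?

839

Open {F1, F2, F3, F4}; cheapest assignment that respects the capacities:
  F1 (cap 14, load 10): #3 — cost 10×2 = 20
  F2 (cap 14, load 14): #4, #6 — cost 6×3 + 8×6 = 66
  F3 (cap 12, load 7): #1 — cost 7×2 = 14
  F4 (cap 15, load 14): #2, #5 — cost 7×10 + 7×7 = 119
  Shipping 219, fixed 620 → total 839.
  Any other capacity-feasible assignment to {F1, F2, F3, F4} ships for at least 219.
Total demand is 45 and no other set of sites has combined capacity ≥ 45, so {F1, F2, F3, F4} is the only feasible choice of open sites. Minimum: 839.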